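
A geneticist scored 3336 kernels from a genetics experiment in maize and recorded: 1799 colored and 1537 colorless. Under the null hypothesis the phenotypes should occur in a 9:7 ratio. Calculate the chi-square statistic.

7.316

Under the 9:7 hypothesis (Σ ratio = 16, N = 3336):
  colored: 3336 × 9/16 = 1876.5
  colorless: 3336 × 7/16 = 1459.5
χ² = Σ (O − E)² / E
  colored: (1799 − 1876.5)² / 1876.5 = 3.2008
  colorless: (1537 − 1459.5)² / 1459.5 = 4.1153
χ² = 3.2008 + 4.1153 = 7.3161 ≈ 7.316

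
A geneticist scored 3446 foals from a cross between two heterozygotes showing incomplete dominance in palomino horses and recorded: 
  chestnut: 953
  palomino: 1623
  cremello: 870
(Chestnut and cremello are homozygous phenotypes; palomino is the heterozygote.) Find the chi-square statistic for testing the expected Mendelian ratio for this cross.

With incomplete dominance, a heterozygote × heterozygote cross gives a 1:2:1 phenotypic ratio.
Under the 1:2:1 hypothesis (Σ ratio = 4, N = 3446):
  chestnut: 3446 × 1/4 = 861.5
  palomino: 3446 × 2/4 = 1723
  cremello: 3446 × 1/4 = 861.5
χ² = Σ (O − E)² / E
  chestnut: (953 − 861.5)² / 861.5 = 9.7182
  palomino: (1623 − 1723)² / 1723 = 5.8038
  cremello: (870 − 861.5)² / 861.5 = 0.0839
χ² = 9.7182 + 5.8038 + 0.0839 = 15.6059 ≈ 15.606

15.606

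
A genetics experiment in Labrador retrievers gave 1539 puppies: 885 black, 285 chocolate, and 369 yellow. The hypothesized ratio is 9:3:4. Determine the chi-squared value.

Under the 9:3:4 hypothesis (Σ ratio = 16, N = 1539):
  black: 1539 × 9/16 = 865.6875
  chocolate: 1539 × 3/16 = 288.5625
  yellow: 1539 × 4/16 = 384.75
χ² = Σ (O − E)² / E
  black: (885 − 865.6875)² / 865.6875 = 0.4308
  chocolate: (285 − 288.5625)² / 288.5625 = 0.0440
  yellow: (369 − 384.75)² / 384.75 = 0.6447
χ² = 0.4308 + 0.0440 + 0.6447 = 1.1195 ≈ 1.120

1.120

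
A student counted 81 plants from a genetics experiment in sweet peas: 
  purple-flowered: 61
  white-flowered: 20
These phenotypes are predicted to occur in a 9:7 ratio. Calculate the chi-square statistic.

Total ratio parts = 16. Expected numbers out of 81:
  purple-flowered: 81 × 9/16 = 45.5625
  white-flowered: 81 × 7/16 = 35.4375
χ² = Σ (O − E)² / E
  purple-flowered: (61 − 45.5625)² / 45.5625 = 5.2305
  white-flowered: (20 − 35.4375)² / 35.4375 = 6.7250
χ² = 5.2305 + 6.7250 = 11.9555 ≈ 11.956

11.956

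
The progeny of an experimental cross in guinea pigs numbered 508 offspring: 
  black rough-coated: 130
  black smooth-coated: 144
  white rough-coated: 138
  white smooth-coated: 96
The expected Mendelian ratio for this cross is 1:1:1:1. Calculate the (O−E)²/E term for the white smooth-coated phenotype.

Total ratio parts = 4. Expected numbers out of 508:
  black rough-coated: 508 × 1/4 = 127
  black smooth-coated: 508 × 1/4 = 127
  white rough-coated: 508 × 1/4 = 127
  white smooth-coated: 508 × 1/4 = 127
Contribution of white smooth-coated: (96 − 127)² / 127 = 7.5669

7.567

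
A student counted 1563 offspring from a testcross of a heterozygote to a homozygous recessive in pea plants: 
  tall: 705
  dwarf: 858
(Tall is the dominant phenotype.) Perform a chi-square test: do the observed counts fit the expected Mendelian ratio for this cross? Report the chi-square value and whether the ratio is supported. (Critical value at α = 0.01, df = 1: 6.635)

A testcross of a heterozygote (Aa × aa) gives a 1:1 phenotypic ratio.
Total ratio parts = 2. Expected numbers out of 1563:
  tall: 1563 × 1/2 = 781.5
  dwarf: 1563 × 1/2 = 781.5
χ² = Σ (O − E)² / E
  tall: (705 − 781.5)² / 781.5 = 7.4885
  dwarf: (858 − 781.5)² / 781.5 = 7.4885
χ² = 7.4885 + 7.4885 = 14.977
Degrees of freedom = 2 − 1 = 1; critical value at α = 0.01 is 6.635.
Since 14.977 > 6.635, we reject the null hypothesis — the data do not fit the 1:1 ratio.

14.977; not consistent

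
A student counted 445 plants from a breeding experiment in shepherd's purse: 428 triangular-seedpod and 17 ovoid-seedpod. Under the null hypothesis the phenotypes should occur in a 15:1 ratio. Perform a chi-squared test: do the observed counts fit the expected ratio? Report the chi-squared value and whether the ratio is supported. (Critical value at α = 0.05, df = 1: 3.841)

4.484; not consistent

Under the 15:1 hypothesis (Σ ratio = 16, N = 445):
  triangular-seedpod: 445 × 15/16 = 417.1875
  ovoid-seedpod: 445 × 1/16 = 27.8125
χ² = Σ (O − E)² / E
  triangular-seedpod: (428 − 417.1875)² / 417.1875 = 0.2802
  ovoid-seedpod: (17 − 27.8125)² / 27.8125 = 4.2035
χ² = 0.2802 + 4.2035 = 4.4837 ≈ 4.484
Degrees of freedom = 2 − 1 = 1; critical value at α = 0.05 is 3.841.
Since 4.484 > 3.841, we reject the null hypothesis — the data do not fit the 15:1 ratio.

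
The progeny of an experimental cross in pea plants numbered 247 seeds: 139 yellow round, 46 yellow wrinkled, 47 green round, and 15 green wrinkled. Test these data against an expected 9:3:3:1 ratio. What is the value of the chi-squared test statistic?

0.025

Total ratio parts = 16. Expected numbers out of 247:
  yellow round: 247 × 9/16 = 138.9375
  yellow wrinkled: 247 × 3/16 = 46.3125
  green round: 247 × 3/16 = 46.3125
  green wrinkled: 247 × 1/16 = 15.4375
χ² = Σ (O − E)² / E
  yellow round: (139 − 138.9375)² / 138.9375 = 0.0000
  yellow wrinkled: (46 − 46.3125)² / 46.3125 = 0.0021
  green round: (47 − 46.3125)² / 46.3125 = 0.0102
  green wrinkled: (15 − 15.4375)² / 15.4375 = 0.0124
χ² = 0.0000 + 0.0021 + 0.0102 + 0.0124 = 0.0247 ≈ 0.025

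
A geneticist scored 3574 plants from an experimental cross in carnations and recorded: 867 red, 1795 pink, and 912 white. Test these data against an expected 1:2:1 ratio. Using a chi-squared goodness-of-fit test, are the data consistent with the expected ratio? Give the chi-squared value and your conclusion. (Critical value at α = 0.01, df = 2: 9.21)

1.205; consistent

The 1:2:1 ratio has 4 parts, so with N = 3574 the expected counts are:
  red: 3574 × 1/4 = 893.5
  pink: 3574 × 2/4 = 1787
  white: 3574 × 1/4 = 893.5
χ² = Σ (O − E)² / E
  red: (867 − 893.5)² / 893.5 = 0.7860
  pink: (1795 − 1787)² / 1787 = 0.0358
  white: (912 − 893.5)² / 893.5 = 0.3830
χ² = 0.7860 + 0.0358 + 0.3830 = 1.2048 ≈ 1.205
Degrees of freedom = 3 − 1 = 2; critical value at α = 0.01 is 9.21.
Since 1.205 < 9.21, we fail to reject the null hypothesis — the data are consistent with the 1:2:1 ratio.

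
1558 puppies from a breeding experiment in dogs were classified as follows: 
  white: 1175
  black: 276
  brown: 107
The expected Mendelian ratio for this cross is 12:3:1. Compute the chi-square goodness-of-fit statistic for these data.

Total ratio parts = 16. Expected numbers out of 1558:
  white: 1558 × 12/16 = 1168.5
  black: 1558 × 3/16 = 292.125
  brown: 1558 × 1/16 = 97.375
χ² = Σ (O − E)² / E
  white: (1175 − 1168.5)² / 1168.5 = 0.0362
  black: (276 − 292.125)² / 292.125 = 0.8901
  brown: (107 − 97.375)² / 97.375 = 0.9514
χ² = 0.0362 + 0.8901 + 0.9514 = 1.8777 ≈ 1.878

1.878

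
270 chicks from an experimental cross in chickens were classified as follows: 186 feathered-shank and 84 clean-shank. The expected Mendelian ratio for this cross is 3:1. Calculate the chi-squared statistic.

Expected counts for N = 270 under a 3:1 ratio (total parts = 4):
  feathered-shank: 270 × 3/4 = 202.5
  clean-shank: 270 × 1/4 = 67.5
χ² = Σ (O − E)² / E
  feathered-shank: (186 − 202.5)² / 202.5 = 1.3444
  clean-shank: (84 − 67.5)² / 67.5 = 4.0333
χ² = 1.3444 + 4.0333 = 5.3777 ≈ 5.378

5.378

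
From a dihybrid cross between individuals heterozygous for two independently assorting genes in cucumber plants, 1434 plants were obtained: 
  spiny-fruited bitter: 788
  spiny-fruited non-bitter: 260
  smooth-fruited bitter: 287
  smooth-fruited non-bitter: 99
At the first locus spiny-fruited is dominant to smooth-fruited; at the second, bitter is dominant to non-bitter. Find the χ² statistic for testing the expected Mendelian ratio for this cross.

A dihybrid F₂ with independent assortment and complete dominance at both loci gives a 9:3:3:1 phenotypic ratio.
The 9:3:3:1 ratio has 16 parts, so with N = 1434 the expected counts are:
  spiny-fruited bitter: 1434 × 9/16 = 806.625
  spiny-fruited non-bitter: 1434 × 3/16 = 268.875
  smooth-fruited bitter: 1434 × 3/16 = 268.875
  smooth-fruited non-bitter: 1434 × 1/16 = 89.625
χ² = Σ (O − E)² / E
  spiny-fruited bitter: (788 − 806.625)² / 806.625 = 0.4301
  spiny-fruited non-bitter: (260 − 268.875)² / 268.875 = 0.2929
  smooth-fruited bitter: (287 − 268.875)² / 268.875 = 1.2218
  smooth-fruited non-bitter: (99 − 89.625)² / 89.625 = 0.9806
χ² = 0.4301 + 0.2929 + 1.2218 + 0.9806 = 2.9254 ≈ 2.925

2.925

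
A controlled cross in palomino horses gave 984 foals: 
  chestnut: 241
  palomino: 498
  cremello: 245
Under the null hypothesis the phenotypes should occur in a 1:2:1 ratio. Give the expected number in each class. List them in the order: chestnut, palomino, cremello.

246, 492, 246

Under the 1:2:1 hypothesis (Σ ratio = 4, N = 984):
  chestnut: 984 × 1/4 = 246
  palomino: 984 × 2/4 = 492
  cremello: 984 × 1/4 = 246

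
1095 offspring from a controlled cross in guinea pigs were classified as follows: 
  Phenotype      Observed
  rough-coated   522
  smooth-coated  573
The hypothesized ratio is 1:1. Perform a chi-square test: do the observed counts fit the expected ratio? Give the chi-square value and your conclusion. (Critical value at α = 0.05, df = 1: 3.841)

2.375; consistent

Expected counts for N = 1095 under a 1:1 ratio (total parts = 2):
  rough-coated: 1095 × 1/2 = 547.5
  smooth-coated: 1095 × 1/2 = 547.5
χ² = Σ (O − E)² / E
  rough-coated: (522 − 547.5)² / 547.5 = 1.1877
  smooth-coated: (573 − 547.5)² / 547.5 = 1.1877
χ² = 1.1877 + 1.1877 = 2.3754 ≈ 2.375
Degrees of freedom = 2 − 1 = 1; critical value at α = 0.05 is 3.841.
Since 2.375 < 3.841, we fail to reject the null hypothesis — the data are consistent with the 1:1 ratio.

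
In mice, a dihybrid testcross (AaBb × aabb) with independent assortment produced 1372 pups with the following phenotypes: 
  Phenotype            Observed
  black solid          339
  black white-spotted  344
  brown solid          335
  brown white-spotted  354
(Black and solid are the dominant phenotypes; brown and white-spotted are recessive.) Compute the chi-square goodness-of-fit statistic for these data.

0.589

A dihybrid testcross with independent assortment gives a 1:1:1:1 ratio.
Total ratio parts = 4. Expected numbers out of 1372:
  black solid: 1372 × 1/4 = 343
  black white-spotted: 1372 × 1/4 = 343
  brown solid: 1372 × 1/4 = 343
  brown white-spotted: 1372 × 1/4 = 343
χ² = Σ (O − E)² / E
  black solid: (339 − 343)² / 343 = 0.0466
  black white-spotted: (344 − 343)² / 343 = 0.0029
  brown solid: (335 − 343)² / 343 = 0.1866
  brown white-spotted: (354 − 343)² / 343 = 0.3528
χ² = 0.0466 + 0.0029 + 0.1866 + 0.3528 = 0.5889 ≈ 0.589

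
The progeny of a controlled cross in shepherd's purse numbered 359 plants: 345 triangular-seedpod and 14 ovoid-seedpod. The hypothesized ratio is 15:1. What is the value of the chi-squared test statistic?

3.384

Expected counts for N = 359 under a 15:1 ratio (total parts = 16):
  triangular-seedpod: 359 × 15/16 = 336.5625
  ovoid-seedpod: 359 × 1/16 = 22.4375
χ² = Σ (O − E)² / E
  triangular-seedpod: (345 − 336.5625)² / 336.5625 = 0.2115
  ovoid-seedpod: (14 − 22.4375)² / 22.4375 = 3.1729
χ² = 0.2115 + 3.1729 = 3.3844 ≈ 3.384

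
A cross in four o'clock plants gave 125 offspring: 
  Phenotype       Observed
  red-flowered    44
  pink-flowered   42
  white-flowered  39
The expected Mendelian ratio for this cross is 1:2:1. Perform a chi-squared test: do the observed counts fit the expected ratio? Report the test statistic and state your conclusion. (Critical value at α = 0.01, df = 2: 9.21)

13.848; not consistent

Under the 1:2:1 hypothesis (Σ ratio = 4, N = 125):
  red-flowered: 125 × 1/4 = 31.25
  pink-flowered: 125 × 2/4 = 62.5
  white-flowered: 125 × 1/4 = 31.25
χ² = Σ (O − E)² / E
  red-flowered: (44 − 31.25)² / 31.25 = 5.2020
  pink-flowered: (42 − 62.5)² / 62.5 = 6.7240
  white-flowered: (39 − 31.25)² / 31.25 = 1.9220
χ² = 5.2020 + 6.7240 + 1.9220 = 13.848
Degrees of freedom = 3 − 1 = 2; critical value at α = 0.01 is 9.21.
Since 13.848 > 9.21, we reject the null hypothesis — the data do not fit the 1:2:1 ratio.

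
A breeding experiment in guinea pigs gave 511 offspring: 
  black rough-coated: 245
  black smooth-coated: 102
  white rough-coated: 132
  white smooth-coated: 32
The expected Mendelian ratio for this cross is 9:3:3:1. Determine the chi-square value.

20.333

Expected counts for N = 511 under a 9:3:3:1 ratio (total parts = 16):
  black rough-coated: 511 × 9/16 = 287.4375
  black smooth-coated: 511 × 3/16 = 95.8125
  white rough-coated: 511 × 3/16 = 95.8125
  white smooth-coated: 511 × 1/16 = 31.9375
χ² = Σ (O − E)² / E
  black rough-coated: (245 − 287.4375)² / 287.4375 = 6.2655
  black smooth-coated: (102 − 95.8125)² / 95.8125 = 0.3996
  white rough-coated: (132 − 95.8125)² / 95.8125 = 13.6677
  white smooth-coated: (32 − 31.9375)² / 31.9375 = 0.0001
χ² = 6.2655 + 0.3996 + 13.6677 + 0.0001 = 20.3329 ≈ 20.333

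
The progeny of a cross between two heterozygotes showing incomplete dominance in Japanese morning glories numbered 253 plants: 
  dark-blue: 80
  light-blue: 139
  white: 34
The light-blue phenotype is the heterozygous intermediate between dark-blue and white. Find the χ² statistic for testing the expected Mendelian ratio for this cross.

19.198

With incomplete dominance, a heterozygote × heterozygote cross gives a 1:2:1 phenotypic ratio.
Expected counts for N = 253 under a 1:2:1 ratio (total parts = 4):
  dark-blue: 253 × 1/4 = 63.25
  light-blue: 253 × 2/4 = 126.5
  white: 253 × 1/4 = 63.25
χ² = Σ (O − E)² / E
  dark-blue: (80 − 63.25)² / 63.25 = 4.4358
  light-blue: (139 − 126.5)² / 126.5 = 1.2352
  white: (34 − 63.25)² / 63.25 = 13.5267
χ² = 4.4358 + 1.2352 + 13.5267 = 19.1977 ≈ 19.198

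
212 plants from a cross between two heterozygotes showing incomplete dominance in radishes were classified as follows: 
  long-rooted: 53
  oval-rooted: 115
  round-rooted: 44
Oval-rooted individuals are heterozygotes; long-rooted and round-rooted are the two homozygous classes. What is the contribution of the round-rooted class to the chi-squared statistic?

With incomplete dominance, a heterozygote × heterozygote cross gives a 1:2:1 phenotypic ratio.
Expected counts for N = 212 under a 1:2:1 ratio (total parts = 4):
  long-rooted: 212 × 1/4 = 53
  oval-rooted: 212 × 2/4 = 106
  round-rooted: 212 × 1/4 = 53
Contribution of round-rooted: (44 − 53)² / 53 = 1.5283

1.528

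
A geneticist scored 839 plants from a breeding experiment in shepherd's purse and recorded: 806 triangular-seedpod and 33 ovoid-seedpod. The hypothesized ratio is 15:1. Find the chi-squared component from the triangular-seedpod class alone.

The 15:1 ratio has 16 parts, so with N = 839 the expected counts are:
  triangular-seedpod: 839 × 15/16 = 786.5625
  ovoid-seedpod: 839 × 1/16 = 52.4375
Contribution of triangular-seedpod: (806 − 786.5625)² / 786.5625 = 0.4803

0.480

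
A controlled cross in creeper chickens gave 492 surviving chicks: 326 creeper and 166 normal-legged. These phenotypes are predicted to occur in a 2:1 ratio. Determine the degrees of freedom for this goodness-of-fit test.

A goodness-of-fit test with 2 phenotype classes has df = 2 − 1 = 1.

1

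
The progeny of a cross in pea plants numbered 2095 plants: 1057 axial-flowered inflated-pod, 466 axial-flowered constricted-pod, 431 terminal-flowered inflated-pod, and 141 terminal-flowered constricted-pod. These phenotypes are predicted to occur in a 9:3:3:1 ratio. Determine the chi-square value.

30.636

Under the 9:3:3:1 hypothesis (Σ ratio = 16, N = 2095):
  axial-flowered inflated-pod: 2095 × 9/16 = 1178.4375
  axial-flowered constricted-pod: 2095 × 3/16 = 392.8125
  terminal-flowered inflated-pod: 2095 × 3/16 = 392.8125
  terminal-flowered constricted-pod: 2095 × 1/16 = 130.9375
χ² = Σ (O − E)² / E
  axial-flowered inflated-pod: (1057 − 1178.4375)² / 1178.4375 = 12.5141
  axial-flowered constricted-pod: (466 − 392.8125)² / 392.8125 = 13.6360
  terminal-flowered inflated-pod: (431 − 392.8125)² / 392.8125 = 3.7124
  terminal-flowered constricted-pod: (141 − 130.9375)² / 130.9375 = 0.7733
χ² = 12.5141 + 13.6360 + 3.7124 + 0.7733 = 30.6358 ≈ 30.636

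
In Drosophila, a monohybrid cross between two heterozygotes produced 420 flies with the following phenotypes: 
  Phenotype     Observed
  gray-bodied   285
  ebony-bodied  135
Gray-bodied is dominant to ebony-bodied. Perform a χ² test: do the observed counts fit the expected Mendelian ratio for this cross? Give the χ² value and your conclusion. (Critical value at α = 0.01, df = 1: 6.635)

For a monohybrid cross between heterozygotes with complete dominance, the expected phenotypic ratio is 3:1.
Expected counts for N = 420 under a 3:1 ratio (total parts = 4):
  gray-bodied: 420 × 3/4 = 315
  ebony-bodied: 420 × 1/4 = 105
χ² = Σ (O − E)² / E
  gray-bodied: (285 − 315)² / 315 = 2.8571
  ebony-bodied: (135 − 105)² / 105 = 8.5714
χ² = 2.8571 + 8.5714 = 11.4285 ≈ 11.429
Degrees of freedom = 2 − 1 = 1; critical value at α = 0.01 is 6.635.
Since 11.429 > 6.635, we reject the null hypothesis — the data do not fit the 3:1 ratio.

11.429; not consistent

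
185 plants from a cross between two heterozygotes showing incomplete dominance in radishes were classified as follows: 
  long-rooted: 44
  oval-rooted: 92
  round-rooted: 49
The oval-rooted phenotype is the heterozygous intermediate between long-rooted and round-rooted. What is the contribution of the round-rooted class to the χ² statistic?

0.164

With incomplete dominance, a heterozygote × heterozygote cross gives a 1:2:1 phenotypic ratio.
Expected counts for N = 185 under a 1:2:1 ratio (total parts = 4):
  long-rooted: 185 × 1/4 = 46.25
  oval-rooted: 185 × 2/4 = 92.5
  round-rooted: 185 × 1/4 = 46.25
Contribution of round-rooted: (49 − 46.25)² / 46.25 = 0.1635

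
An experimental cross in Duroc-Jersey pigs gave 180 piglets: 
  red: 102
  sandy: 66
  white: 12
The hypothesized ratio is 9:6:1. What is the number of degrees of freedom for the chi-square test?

A goodness-of-fit test with 3 phenotype classes has df = 3 − 1 = 2.

2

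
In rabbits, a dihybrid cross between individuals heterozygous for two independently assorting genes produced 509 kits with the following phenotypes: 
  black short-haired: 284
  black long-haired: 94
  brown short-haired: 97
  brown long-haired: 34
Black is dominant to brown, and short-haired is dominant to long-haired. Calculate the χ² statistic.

0.216

A dihybrid F₂ with independent assortment and complete dominance at both loci gives a 9:3:3:1 phenotypic ratio.
The 9:3:3:1 ratio has 16 parts, so with N = 509 the expected counts are:
  black short-haired: 509 × 9/16 = 286.3125
  black long-haired: 509 × 3/16 = 95.4375
  brown short-haired: 509 × 3/16 = 95.4375
  brown long-haired: 509 × 1/16 = 31.8125
χ² = Σ (O − E)² / E
  black short-haired: (284 − 286.3125)² / 286.3125 = 0.0187
  black long-haired: (94 − 95.4375)² / 95.4375 = 0.0217
  brown short-haired: (97 − 95.4375)² / 95.4375 = 0.0256
  brown long-haired: (34 − 31.8125)² / 31.8125 = 0.1504
χ² = 0.0187 + 0.0217 + 0.0256 + 0.1504 = 0.2164 ≈ 0.216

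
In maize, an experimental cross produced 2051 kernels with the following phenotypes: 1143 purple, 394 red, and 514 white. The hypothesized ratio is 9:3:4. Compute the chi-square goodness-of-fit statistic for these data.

0.334

Expected counts for N = 2051 under a 9:3:4 ratio (total parts = 16):
  purple: 2051 × 9/16 = 1153.6875
  red: 2051 × 3/16 = 384.5625
  white: 2051 × 4/16 = 512.75
χ² = Σ (O − E)² / E
  purple: (1143 − 1153.6875)² / 1153.6875 = 0.0990
  red: (394 − 384.5625)² / 384.5625 = 0.2316
  white: (514 − 512.75)² / 512.75 = 0.0030
χ² = 0.0990 + 0.2316 + 0.0030 = 0.3336 ≈ 0.334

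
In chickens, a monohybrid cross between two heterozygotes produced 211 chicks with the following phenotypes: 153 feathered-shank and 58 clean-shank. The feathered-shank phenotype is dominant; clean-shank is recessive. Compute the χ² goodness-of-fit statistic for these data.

0.697

For a monohybrid cross between heterozygotes with complete dominance, the expected phenotypic ratio is 3:1.
Under the 3:1 hypothesis (Σ ratio = 4, N = 211):
  feathered-shank: 211 × 3/4 = 158.25
  clean-shank: 211 × 1/4 = 52.75
χ² = Σ (O − E)² / E
  feathered-shank: (153 − 158.25)² / 158.25 = 0.1742
  clean-shank: (58 − 52.75)² / 52.75 = 0.5225
χ² = 0.1742 + 0.5225 = 0.6967 ≈ 0.697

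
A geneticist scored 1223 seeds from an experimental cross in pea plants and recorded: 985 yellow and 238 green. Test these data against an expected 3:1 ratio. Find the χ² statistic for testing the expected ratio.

20.017

The 3:1 ratio has 4 parts, so with N = 1223 the expected counts are:
  yellow: 1223 × 3/4 = 917.25
  green: 1223 × 1/4 = 305.75
χ² = Σ (O − E)² / E
  yellow: (985 − 917.25)² / 917.25 = 5.0042
  green: (238 − 305.75)² / 305.75 = 15.0125
χ² = 5.0042 + 15.0125 = 20.0167 ≈ 20.017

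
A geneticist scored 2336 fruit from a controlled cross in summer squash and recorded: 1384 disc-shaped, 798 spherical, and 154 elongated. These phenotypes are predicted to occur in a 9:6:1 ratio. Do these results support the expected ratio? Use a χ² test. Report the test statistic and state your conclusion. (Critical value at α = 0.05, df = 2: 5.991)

Total ratio parts = 16. Expected numbers out of 2336:
  disc-shaped: 2336 × 9/16 = 1314
  spherical: 2336 × 6/16 = 876
  elongated: 2336 × 1/16 = 146
χ² = Σ (O − E)² / E
  disc-shaped: (1384 − 1314)² / 1314 = 3.7291
  spherical: (798 − 876)² / 876 = 6.9452
  elongated: (154 − 146)² / 146 = 0.4384
χ² = 3.7291 + 6.9452 + 0.4384 = 11.1127 ≈ 11.113
Degrees of freedom = 3 − 1 = 2; critical value at α = 0.05 is 5.991.
Since 11.113 > 5.991, we reject the null hypothesis — the data do not fit the 9:6:1 ratio.

11.113; not consistent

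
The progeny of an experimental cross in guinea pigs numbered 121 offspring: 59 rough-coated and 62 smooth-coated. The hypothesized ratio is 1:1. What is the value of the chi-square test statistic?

0.074

Under the 1:1 hypothesis (Σ ratio = 2, N = 121):
  rough-coated: 121 × 1/2 = 60.5
  smooth-coated: 121 × 1/2 = 60.5
χ² = Σ (O − E)² / E
  rough-coated: (59 − 60.5)² / 60.5 = 0.0372
  smooth-coated: (62 − 60.5)² / 60.5 = 0.0372
χ² = 0.0372 + 0.0372 = 0.0744 ≈ 0.074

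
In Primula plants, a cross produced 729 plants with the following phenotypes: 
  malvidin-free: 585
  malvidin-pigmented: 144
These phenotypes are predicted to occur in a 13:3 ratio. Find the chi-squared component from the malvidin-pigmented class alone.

Expected counts for N = 729 under a 13:3 ratio (total parts = 16):
  malvidin-free: 729 × 13/16 = 592.3125
  malvidin-pigmented: 729 × 3/16 = 136.6875
Contribution of malvidin-pigmented: (144 − 136.6875)² / 136.6875 = 0.3912

0.391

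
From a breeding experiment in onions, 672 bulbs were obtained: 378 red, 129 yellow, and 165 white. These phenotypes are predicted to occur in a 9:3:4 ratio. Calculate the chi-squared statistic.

Expected counts for N = 672 under a 9:3:4 ratio (total parts = 16):
  red: 672 × 9/16 = 378
  yellow: 672 × 3/16 = 126
  white: 672 × 4/16 = 168
χ² = Σ (O − E)² / E
  red: (378 − 378)² / 378 = 0.0000
  yellow: (129 − 126)² / 126 = 0.0714
  white: (165 − 168)² / 168 = 0.0536
χ² = 0.0000 + 0.0714 + 0.0536 = 0.125

0.125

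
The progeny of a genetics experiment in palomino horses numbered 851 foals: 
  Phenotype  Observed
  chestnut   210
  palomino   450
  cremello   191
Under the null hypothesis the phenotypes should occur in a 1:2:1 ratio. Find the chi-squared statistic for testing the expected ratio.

3.670

The 1:2:1 ratio has 4 parts, so with N = 851 the expected counts are:
  chestnut: 851 × 1/4 = 212.75
  palomino: 851 × 2/4 = 425.5
  cremello: 851 × 1/4 = 212.75
χ² = Σ (O − E)² / E
  chestnut: (210 − 212.75)² / 212.75 = 0.0355
  palomino: (450 − 425.5)² / 425.5 = 1.4107
  cremello: (191 − 212.75)² / 212.75 = 2.2236
χ² = 0.0355 + 1.4107 + 2.2236 = 3.6698 ≈ 3.670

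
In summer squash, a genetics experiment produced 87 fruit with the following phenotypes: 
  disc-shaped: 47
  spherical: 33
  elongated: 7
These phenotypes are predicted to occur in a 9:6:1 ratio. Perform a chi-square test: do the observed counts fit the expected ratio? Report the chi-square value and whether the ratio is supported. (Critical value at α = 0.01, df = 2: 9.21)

Expected counts for N = 87 under a 9:6:1 ratio (total parts = 16):
  disc-shaped: 87 × 9/16 = 48.9375
  spherical: 87 × 6/16 = 32.625
  elongated: 87 × 1/16 = 5.4375
χ² = Σ (O − E)² / E
  disc-shaped: (47 − 48.9375)² / 48.9375 = 0.0767
  spherical: (33 − 32.625)² / 32.625 = 0.0043
  elongated: (7 − 5.4375)² / 5.4375 = 0.4490
χ² = 0.0767 + 0.0043 + 0.4490 = 0.530
Degrees of freedom = 3 − 1 = 2; critical value at α = 0.01 is 9.21.
Since 0.530 < 9.21, we fail to reject the null hypothesis — the data are consistent with the 9:6:1 ratio.

0.530; consistent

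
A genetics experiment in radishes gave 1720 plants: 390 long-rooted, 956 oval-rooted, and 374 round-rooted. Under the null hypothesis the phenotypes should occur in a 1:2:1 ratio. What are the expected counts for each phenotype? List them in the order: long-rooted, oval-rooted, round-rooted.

430, 860, 430

Expected counts for N = 1720 under a 1:2:1 ratio (total parts = 4):
  long-rooted: 1720 × 1/4 = 430
  oval-rooted: 1720 × 2/4 = 860
  round-rooted: 1720 × 1/4 = 430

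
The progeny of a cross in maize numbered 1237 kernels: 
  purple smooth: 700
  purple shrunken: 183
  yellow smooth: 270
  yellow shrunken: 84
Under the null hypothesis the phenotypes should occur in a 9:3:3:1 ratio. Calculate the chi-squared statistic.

17.176

The 9:3:3:1 ratio has 16 parts, so with N = 1237 the expected counts are:
  purple smooth: 1237 × 9/16 = 695.8125
  purple shrunken: 1237 × 3/16 = 231.9375
  yellow smooth: 1237 × 3/16 = 231.9375
  yellow shrunken: 1237 × 1/16 = 77.3125
χ² = Σ (O − E)² / E
  purple smooth: (700 − 695.8125)² / 695.8125 = 0.0252
  purple shrunken: (183 − 231.9375)² / 231.9375 = 10.3255
  yellow smooth: (270 − 231.9375)² / 231.9375 = 6.2463
  yellow shrunken: (84 − 77.3125)² / 77.3125 = 0.5785
χ² = 0.0252 + 10.3255 + 6.2463 + 0.5785 = 17.1755 ≈ 17.176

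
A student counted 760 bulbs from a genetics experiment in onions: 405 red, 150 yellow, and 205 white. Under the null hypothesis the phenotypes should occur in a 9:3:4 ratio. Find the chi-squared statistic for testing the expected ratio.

2.763

Total ratio parts = 16. Expected numbers out of 760:
  red: 760 × 9/16 = 427.5
  yellow: 760 × 3/16 = 142.5
  white: 760 × 4/16 = 190
χ² = Σ (O − E)² / E
  red: (405 − 427.5)² / 427.5 = 1.1842
  yellow: (150 − 142.5)² / 142.5 = 0.3947
  white: (205 − 190)² / 190 = 1.1842
χ² = 1.1842 + 0.3947 + 1.1842 = 2.7631 ≈ 2.763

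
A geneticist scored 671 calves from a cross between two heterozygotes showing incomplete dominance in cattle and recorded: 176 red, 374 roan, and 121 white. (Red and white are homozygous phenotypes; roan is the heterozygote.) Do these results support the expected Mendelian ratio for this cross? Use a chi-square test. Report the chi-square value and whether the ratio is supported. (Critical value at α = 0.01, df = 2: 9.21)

17.852; not consistent

With incomplete dominance, a heterozygote × heterozygote cross gives a 1:2:1 phenotypic ratio.
Under the 1:2:1 hypothesis (Σ ratio = 4, N = 671):
  red: 671 × 1/4 = 167.75
  roan: 671 × 2/4 = 335.5
  white: 671 × 1/4 = 167.75
χ² = Σ (O − E)² / E
  red: (176 − 167.75)² / 167.75 = 0.4057
  roan: (374 − 335.5)² / 335.5 = 4.4180
  white: (121 − 167.75)² / 167.75 = 13.0287
χ² = 0.4057 + 4.4180 + 13.0287 = 17.8524 ≈ 17.852
Degrees of freedom = 3 − 1 = 2; critical value at α = 0.01 is 9.21.
Since 17.852 > 9.21, we reject the null hypothesis — the data do not fit the 1:2:1 ratio.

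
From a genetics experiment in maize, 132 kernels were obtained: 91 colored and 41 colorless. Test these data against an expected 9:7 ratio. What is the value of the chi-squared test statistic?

8.637

Under the 9:7 hypothesis (Σ ratio = 16, N = 132):
  colored: 132 × 9/16 = 74.25
  colorless: 132 × 7/16 = 57.75
χ² = Σ (O − E)² / E
  colored: (91 − 74.25)² / 74.25 = 3.7786
  colorless: (41 − 57.75)² / 57.75 = 4.8582
χ² = 3.7786 + 4.8582 = 8.6368 ≈ 8.637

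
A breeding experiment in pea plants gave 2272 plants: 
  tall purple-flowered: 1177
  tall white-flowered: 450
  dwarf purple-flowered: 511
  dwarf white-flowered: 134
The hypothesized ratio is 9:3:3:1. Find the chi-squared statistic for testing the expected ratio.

26.745

Under the 9:3:3:1 hypothesis (Σ ratio = 16, N = 2272):
  tall purple-flowered: 2272 × 9/16 = 1278
  tall white-flowered: 2272 × 3/16 = 426
  dwarf purple-flowered: 2272 × 3/16 = 426
  dwarf white-flowered: 2272 × 1/16 = 142
χ² = Σ (O − E)² / E
  tall purple-flowered: (1177 − 1278)² / 1278 = 7.9820
  tall white-flowered: (450 − 426)² / 426 = 1.3521
  dwarf purple-flowered: (511 − 426)² / 426 = 16.9601
  dwarf white-flowered: (134 − 142)² / 142 = 0.4507
χ² = 7.9820 + 1.3521 + 16.9601 + 0.4507 = 26.7449 ≈ 26.745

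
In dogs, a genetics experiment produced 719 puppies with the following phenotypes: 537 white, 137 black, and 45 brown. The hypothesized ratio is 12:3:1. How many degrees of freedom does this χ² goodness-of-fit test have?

2

A goodness-of-fit test with 3 phenotype classes has df = 3 − 1 = 2.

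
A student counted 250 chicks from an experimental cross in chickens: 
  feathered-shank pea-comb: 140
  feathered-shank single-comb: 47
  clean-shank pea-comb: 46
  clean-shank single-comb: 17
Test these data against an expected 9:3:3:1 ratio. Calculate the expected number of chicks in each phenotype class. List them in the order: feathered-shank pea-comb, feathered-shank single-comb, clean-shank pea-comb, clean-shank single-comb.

140.625, 46.875, 46.875, 15.625

Expected counts for N = 250 under a 9:3:3:1 ratio (total parts = 16):
  feathered-shank pea-comb: 250 × 9/16 = 140.625
  feathered-shank single-comb: 250 × 3/16 = 46.875
  clean-shank pea-comb: 250 × 3/16 = 46.875
  clean-shank single-comb: 250 × 1/16 = 15.625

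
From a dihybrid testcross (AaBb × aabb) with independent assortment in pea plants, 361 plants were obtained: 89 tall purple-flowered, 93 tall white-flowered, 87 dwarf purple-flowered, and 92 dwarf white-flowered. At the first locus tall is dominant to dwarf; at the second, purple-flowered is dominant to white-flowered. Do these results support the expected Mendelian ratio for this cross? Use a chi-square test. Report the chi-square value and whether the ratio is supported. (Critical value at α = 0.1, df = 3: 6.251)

0.252; consistent

A dihybrid testcross with independent assortment gives a 1:1:1:1 ratio.
Total ratio parts = 4. Expected numbers out of 361:
  tall purple-flowered: 361 × 1/4 = 90.25
  tall white-flowered: 361 × 1/4 = 90.25
  dwarf purple-flowered: 361 × 1/4 = 90.25
  dwarf white-flowered: 361 × 1/4 = 90.25
χ² = Σ (O − E)² / E
  tall purple-flowered: (89 − 90.25)² / 90.25 = 0.0173
  tall white-flowered: (93 − 90.25)² / 90.25 = 0.0838
  dwarf purple-flowered: (87 − 90.25)² / 90.25 = 0.1170
  dwarf white-flowered: (92 − 90.25)² / 90.25 = 0.0339
χ² = 0.0173 + 0.0838 + 0.1170 + 0.0339 = 0.252
Degrees of freedom = 4 − 1 = 3; critical value at α = 0.1 is 6.251.
Since 0.252 < 6.251, we fail to reject the null hypothesis — the data are consistent with the 1:1:1:1 ratio.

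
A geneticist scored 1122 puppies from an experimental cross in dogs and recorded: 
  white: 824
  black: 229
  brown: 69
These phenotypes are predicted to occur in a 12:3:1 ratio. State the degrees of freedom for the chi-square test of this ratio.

A goodness-of-fit test with 3 phenotype classes has df = 3 − 1 = 2.

2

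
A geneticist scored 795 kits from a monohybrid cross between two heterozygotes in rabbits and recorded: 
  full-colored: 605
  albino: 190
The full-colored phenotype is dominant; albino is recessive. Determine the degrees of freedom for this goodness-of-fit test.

1

For a monohybrid cross between heterozygotes with complete dominance, the expected phenotypic ratio is 3:1.
A goodness-of-fit test with 2 phenotype classes has df = 2 − 1 = 1.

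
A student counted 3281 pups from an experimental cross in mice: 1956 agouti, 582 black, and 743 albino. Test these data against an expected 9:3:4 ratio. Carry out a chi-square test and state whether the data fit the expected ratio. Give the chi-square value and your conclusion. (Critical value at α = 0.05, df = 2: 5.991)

Under the 9:3:4 hypothesis (Σ ratio = 16, N = 3281):
  agouti: 3281 × 9/16 = 1845.5625
  black: 3281 × 3/16 = 615.1875
  albino: 3281 × 4/16 = 820.25
χ² = Σ (O − E)² / E
  agouti: (1956 − 1845.5625)² / 1845.5625 = 6.6085
  black: (582 − 615.1875)² / 615.1875 = 1.7904
  albino: (743 − 820.25)² / 820.25 = 7.2753
χ² = 6.6085 + 1.7904 + 7.2753 = 15.6742 ≈ 15.674
Degrees of freedom = 3 − 1 = 2; critical value at α = 0.05 is 5.991.
Since 15.674 > 5.991, we reject the null hypothesis — the data do not fit the 9:3:4 ratio.

15.674; not consistent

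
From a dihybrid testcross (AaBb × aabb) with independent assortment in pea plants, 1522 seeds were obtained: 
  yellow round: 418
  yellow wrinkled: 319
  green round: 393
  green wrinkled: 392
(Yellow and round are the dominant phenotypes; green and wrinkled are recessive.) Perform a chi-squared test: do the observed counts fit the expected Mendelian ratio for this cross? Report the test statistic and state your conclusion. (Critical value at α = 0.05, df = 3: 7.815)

14.394; not consistent

A dihybrid testcross with independent assortment gives a 1:1:1:1 ratio.
Total ratio parts = 4. Expected numbers out of 1522:
  yellow round: 1522 × 1/4 = 380.5
  yellow wrinkled: 1522 × 1/4 = 380.5
  green round: 1522 × 1/4 = 380.5
  green wrinkled: 1522 × 1/4 = 380.5
χ² = Σ (O − E)² / E
  yellow round: (418 − 380.5)² / 380.5 = 3.6958
  yellow wrinkled: (319 − 380.5)² / 380.5 = 9.9402
  green round: (393 − 380.5)² / 380.5 = 0.4106
  green wrinkled: (392 − 380.5)² / 380.5 = 0.3476
χ² = 3.6958 + 9.9402 + 0.4106 + 0.3476 = 14.3942 ≈ 14.394
Degrees of freedom = 4 − 1 = 3; critical value at α = 0.05 is 7.815.
Since 14.394 > 7.815, we reject the null hypothesis — the data do not fit the 1:1:1:1 ratio.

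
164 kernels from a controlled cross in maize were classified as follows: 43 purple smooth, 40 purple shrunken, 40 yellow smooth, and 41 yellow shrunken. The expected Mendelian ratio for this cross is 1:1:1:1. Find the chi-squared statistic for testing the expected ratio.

Under the 1:1:1:1 hypothesis (Σ ratio = 4, N = 164):
  purple smooth: 164 × 1/4 = 41
  purple shrunken: 164 × 1/4 = 41
  yellow smooth: 164 × 1/4 = 41
  yellow shrunken: 164 × 1/4 = 41
χ² = Σ (O − E)² / E
  purple smooth: (43 − 41)² / 41 = 0.0976
  purple shrunken: (40 − 41)² / 41 = 0.0244
  yellow smooth: (40 − 41)² / 41 = 0.0244
  yellow shrunken: (41 − 41)² / 41 = 0.0000
χ² = 0.0976 + 0.0244 + 0.0244 + 0.0000 = 0.1464 ≈ 0.146

0.146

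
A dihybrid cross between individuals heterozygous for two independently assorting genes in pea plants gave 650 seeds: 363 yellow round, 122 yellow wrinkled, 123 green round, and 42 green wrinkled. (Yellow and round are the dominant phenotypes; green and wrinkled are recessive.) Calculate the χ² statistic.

A dihybrid F₂ with independent assortment and complete dominance at both loci gives a 9:3:3:1 phenotypic ratio.
Under the 9:3:3:1 hypothesis (Σ ratio = 16, N = 650):
  yellow round: 650 × 9/16 = 365.625
  yellow wrinkled: 650 × 3/16 = 121.875
  green round: 650 × 3/16 = 121.875
  green wrinkled: 650 × 1/16 = 40.625
χ² = Σ (O − E)² / E
  yellow round: (363 − 365.625)² / 365.625 = 0.0188
  yellow wrinkled: (122 − 121.875)² / 121.875 = 0.0001
  green round: (123 − 121.875)² / 121.875 = 0.0104
  green wrinkled: (42 − 40.625)² / 40.625 = 0.0465
χ² = 0.0188 + 0.0001 + 0.0104 + 0.0465 = 0.0758 ≈ 0.076

0.076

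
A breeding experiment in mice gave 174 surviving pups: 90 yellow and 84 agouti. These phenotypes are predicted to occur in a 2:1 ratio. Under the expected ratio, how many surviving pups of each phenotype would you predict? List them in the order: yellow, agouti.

The 2:1 ratio has 3 parts, so with N = 174 the expected counts are:
  yellow: 174 × 2/3 = 116
  agouti: 174 × 1/3 = 58

116, 58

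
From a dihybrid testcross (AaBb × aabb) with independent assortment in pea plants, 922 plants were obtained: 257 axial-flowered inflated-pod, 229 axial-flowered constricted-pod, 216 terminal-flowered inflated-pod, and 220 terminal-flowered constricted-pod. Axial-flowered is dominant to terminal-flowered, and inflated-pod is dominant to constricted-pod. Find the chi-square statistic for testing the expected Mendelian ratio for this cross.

4.447

A dihybrid testcross with independent assortment gives a 1:1:1:1 ratio.
Under the 1:1:1:1 hypothesis (Σ ratio = 4, N = 922):
  axial-flowered inflated-pod: 922 × 1/4 = 230.5
  axial-flowered constricted-pod: 922 × 1/4 = 230.5
  terminal-flowered inflated-pod: 922 × 1/4 = 230.5
  terminal-flowered constricted-pod: 922 × 1/4 = 230.5
χ² = Σ (O − E)² / E
  axial-flowered inflated-pod: (257 − 230.5)² / 230.5 = 3.0466
  axial-flowered constricted-pod: (229 − 230.5)² / 230.5 = 0.0098
  terminal-flowered inflated-pod: (216 − 230.5)² / 230.5 = 0.9121
  terminal-flowered constricted-pod: (220 − 230.5)² / 230.5 = 0.4783
χ² = 3.0466 + 0.0098 + 0.9121 + 0.4783 = 4.4468 ≈ 4.447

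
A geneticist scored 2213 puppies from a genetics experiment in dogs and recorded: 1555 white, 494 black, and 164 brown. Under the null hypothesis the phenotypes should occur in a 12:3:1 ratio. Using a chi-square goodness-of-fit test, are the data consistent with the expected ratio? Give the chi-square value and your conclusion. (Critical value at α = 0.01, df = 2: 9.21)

26.446; not consistent

Total ratio parts = 16. Expected numbers out of 2213:
  white: 2213 × 12/16 = 1659.75
  black: 2213 × 3/16 = 414.9375
  brown: 2213 × 1/16 = 138.3125
χ² = Σ (O − E)² / E
  white: (1555 − 1659.75)² / 1659.75 = 6.6110
  black: (494 − 414.9375)² / 414.9375 = 15.0646
  brown: (164 − 138.3125)² / 138.3125 = 4.7707
χ² = 6.6110 + 15.0646 + 4.7707 = 26.4463 ≈ 26.446
Degrees of freedom = 3 − 1 = 2; critical value at α = 0.01 is 9.21.
Since 26.446 > 9.21, we reject the null hypothesis — the data do not fit the 12:3:1 ratio.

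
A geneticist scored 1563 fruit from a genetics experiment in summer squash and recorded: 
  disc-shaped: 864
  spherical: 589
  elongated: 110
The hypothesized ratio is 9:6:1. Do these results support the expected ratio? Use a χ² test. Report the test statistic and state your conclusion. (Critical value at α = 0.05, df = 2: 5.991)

Expected counts for N = 1563 under a 9:6:1 ratio (total parts = 16):
  disc-shaped: 1563 × 9/16 = 879.1875
  spherical: 1563 × 6/16 = 586.125
  elongated: 1563 × 1/16 = 97.6875
χ² = Σ (O − E)² / E
  disc-shaped: (864 − 879.1875)² / 879.1875 = 0.2624
  spherical: (589 − 586.125)² / 586.125 = 0.0141
  elongated: (110 − 97.6875)² / 97.6875 = 1.5519
χ² = 0.2624 + 0.0141 + 1.5519 = 1.8284 ≈ 1.828
Degrees of freedom = 3 − 1 = 2; critical value at α = 0.05 is 5.991.
Since 1.828 < 5.991, we fail to reject the null hypothesis — the data are consistent with the 9:6:1 ratio.

1.828; consistent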